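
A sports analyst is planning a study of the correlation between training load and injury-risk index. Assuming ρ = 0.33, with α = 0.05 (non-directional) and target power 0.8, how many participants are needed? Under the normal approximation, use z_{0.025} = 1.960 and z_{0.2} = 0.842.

Fisher's z: C = ½·ln((1+r)/(1−r)) = ½·ln(1.9851) = 0.3428.
n = ((z_{α/2} + z_β)/C)² + 3.
(1.960 + 0.842) / 0.3428 = 2.802 / 0.3428 = 8.174.
n = 8.174² + 3 = 66.81 + 3 = 69.8.
Round up.

n = 70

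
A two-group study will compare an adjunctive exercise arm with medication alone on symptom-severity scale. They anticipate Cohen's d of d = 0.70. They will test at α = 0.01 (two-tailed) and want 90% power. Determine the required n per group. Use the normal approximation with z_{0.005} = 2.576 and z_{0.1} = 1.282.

For two independent groups with equal n: n = 2·((z_{α/2} + z_β) / d)².
z_{α/2} + z_β = 2.576 + 1.282 = 3.858.
n = 2 × (3.858 / 0.70)² = 2 × 5.511² = 2 × 30.38 = 60.8.
Round up to the next whole participant.

n = 61 per group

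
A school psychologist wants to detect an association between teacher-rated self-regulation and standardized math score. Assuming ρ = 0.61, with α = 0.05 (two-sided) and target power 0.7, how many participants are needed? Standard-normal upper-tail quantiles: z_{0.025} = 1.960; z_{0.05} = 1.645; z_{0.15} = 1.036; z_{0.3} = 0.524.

Fisher's z: C = ½·ln((1+r)/(1−r)) = ½·ln(4.1282) = 0.7089.
n = ((z_{α/2} + z_β)/C)² + 3.
(1.960 + 0.524) / 0.7089 = 2.484 / 0.7089 = 3.504.
n = 3.504² + 3 = 12.28 + 3 = 15.3.
Round up.

n = 16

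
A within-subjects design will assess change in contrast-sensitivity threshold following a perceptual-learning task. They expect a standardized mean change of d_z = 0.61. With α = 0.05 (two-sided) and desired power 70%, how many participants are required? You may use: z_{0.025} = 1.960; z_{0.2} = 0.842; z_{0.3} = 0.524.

For a paired (one-sample on differences) test: n = ((z_{α/2} + z_β) / d)².
z_{α/2} + z_β = 1.960 + 0.524 = 2.484.
n = (2.484 / 0.61)² = 4.072² = 16.58.
Round up.

n = 17 pairs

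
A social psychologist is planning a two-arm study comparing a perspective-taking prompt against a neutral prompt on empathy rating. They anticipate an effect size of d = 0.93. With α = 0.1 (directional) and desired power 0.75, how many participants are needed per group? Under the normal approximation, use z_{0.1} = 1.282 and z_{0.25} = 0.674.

For two independent groups with equal n: n = 2·((z_{α} + z_β) / d)².
z_{α} + z_β = 1.282 + 0.674 = 1.956.
n = 2 × (1.956 / 0.93)² = 2 × 2.103² = 2 × 4.42 = 8.8.
Round up to the next whole participant.

n = 9 per group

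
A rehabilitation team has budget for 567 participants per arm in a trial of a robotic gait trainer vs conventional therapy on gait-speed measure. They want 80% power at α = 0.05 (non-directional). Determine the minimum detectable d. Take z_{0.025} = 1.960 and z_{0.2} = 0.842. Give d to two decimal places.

For two independent groups of n = 567 each: d_min = (z_{α/2} + z_β)·√(2/n).
z-sum = 1.960 + 0.842 = 2.802.
d_min = 2.802 × √(2/567) = 2.802 × 0.0594 = 0.166.

d_min ≈ 0.17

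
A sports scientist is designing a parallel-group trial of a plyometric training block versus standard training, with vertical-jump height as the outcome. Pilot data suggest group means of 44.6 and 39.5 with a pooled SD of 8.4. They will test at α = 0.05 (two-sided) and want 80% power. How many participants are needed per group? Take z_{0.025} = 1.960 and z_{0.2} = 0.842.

Cohen's d = |M₁ − M₂| / SD_pooled = |44.6 − 39.5| / 8.4 = 5.1 / 8.4 = 0.607.
For two independent groups with equal n: n = 2·((z_{α/2} + z_β) / d)².
z_{α/2} + z_β = 1.960 + 0.842 = 2.802.
n = 2 × (2.802 / 0.607)² = 2 × 4.616² = 2 × 21.31 = 42.6.
Round up to the next whole participant.

n = 43 per group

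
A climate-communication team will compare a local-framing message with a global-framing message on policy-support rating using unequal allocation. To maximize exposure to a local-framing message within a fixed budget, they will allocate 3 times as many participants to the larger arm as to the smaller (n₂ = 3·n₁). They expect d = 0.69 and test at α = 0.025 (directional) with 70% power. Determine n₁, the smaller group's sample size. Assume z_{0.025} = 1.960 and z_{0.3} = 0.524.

With allocation ratio k = n₂/n₁ = 3, Var(x̄₁−x̄₂) = σ²(1/n₁ + 1/(k·n₁)) = σ²·(k+1)/(k·n₁).
So n₁ = (1 + 1/k)·((z_{α} + z_β)/d)² = 1.333 × (2.484/0.69)².
n₁ = 1.333 × 12.96 = 17.3.
Round up: n₁ = 18, giving n₂ = 3 × 18 = 54.

n₁ = 18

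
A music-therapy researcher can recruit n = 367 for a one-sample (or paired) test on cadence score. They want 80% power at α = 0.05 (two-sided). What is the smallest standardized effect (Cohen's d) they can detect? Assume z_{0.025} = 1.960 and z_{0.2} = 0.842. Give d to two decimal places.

d_min ≈ 0.15

For a single sample (or paired design) of n = 367: d_min = (z_{α/2} + z_β)/√n.
z-sum = 1.960 + 0.842 = 2.802.
d_min = 2.802 / √367 = 2.802 / 19.157 = 0.146.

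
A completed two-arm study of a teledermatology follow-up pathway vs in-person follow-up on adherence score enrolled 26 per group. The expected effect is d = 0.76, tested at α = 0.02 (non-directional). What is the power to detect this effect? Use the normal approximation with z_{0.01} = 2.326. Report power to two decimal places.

power ≈ 0.66

For two equal groups, power = Φ(d·√(n/2) − z_{α/2}).
d·√(n/2) = 0.76 × √(26/2) = 0.76 × 3.606 = 2.740.
z_β = 2.740 − 2.326 = 0.414.
Power = Φ(0.414) = 0.661.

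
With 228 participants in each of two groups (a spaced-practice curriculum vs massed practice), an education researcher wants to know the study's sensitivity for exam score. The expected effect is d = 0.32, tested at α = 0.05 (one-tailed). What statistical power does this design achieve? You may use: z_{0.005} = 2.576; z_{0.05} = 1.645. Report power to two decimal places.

power ≈ 0.96

For two equal groups, power = Φ(d·√(n/2) − z_{α}).
d·√(n/2) = 0.32 × √(228/2) = 0.32 × 10.677 = 3.417.
z_β = 3.417 − 1.645 = 1.772.
Power = Φ(1.772) = 0.962.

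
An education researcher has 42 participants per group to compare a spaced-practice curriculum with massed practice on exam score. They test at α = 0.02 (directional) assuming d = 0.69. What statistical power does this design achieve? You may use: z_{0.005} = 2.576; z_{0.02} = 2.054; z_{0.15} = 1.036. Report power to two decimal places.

For two equal groups, power = Φ(d·√(n/2) − z_{α}).
d·√(n/2) = 0.69 × √(42/2) = 0.69 × 4.583 = 3.162.
z_β = 3.162 − 2.054 = 1.108.
Power = Φ(1.108) = 0.866.

power ≈ 0.87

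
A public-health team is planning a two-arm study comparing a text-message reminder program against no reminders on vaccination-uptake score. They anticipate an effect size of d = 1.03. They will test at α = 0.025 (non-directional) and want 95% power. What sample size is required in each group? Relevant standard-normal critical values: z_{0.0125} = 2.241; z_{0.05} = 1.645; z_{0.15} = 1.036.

n = 29 per group

For two independent groups with equal n: n = 2·((z_{α/2} + z_β) / d)².
z_{α/2} + z_β = 2.241 + 1.645 = 3.886.
n = 2 × (3.886 / 1.03)² = 2 × 3.773² = 2 × 14.23 = 28.5.
Round up to the next whole participant.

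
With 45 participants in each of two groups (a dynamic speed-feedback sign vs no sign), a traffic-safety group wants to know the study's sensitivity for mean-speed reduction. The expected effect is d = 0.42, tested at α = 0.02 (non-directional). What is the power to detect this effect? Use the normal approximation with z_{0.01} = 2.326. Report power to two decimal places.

For two equal groups, power = Φ(d·√(n/2) − z_{α/2}).
d·√(n/2) = 0.42 × √(45/2) = 0.42 × 4.743 = 1.992.
z_β = 1.992 − 2.326 = -0.334.
Power = Φ(-0.334) = 0.369.

power ≈ 0.37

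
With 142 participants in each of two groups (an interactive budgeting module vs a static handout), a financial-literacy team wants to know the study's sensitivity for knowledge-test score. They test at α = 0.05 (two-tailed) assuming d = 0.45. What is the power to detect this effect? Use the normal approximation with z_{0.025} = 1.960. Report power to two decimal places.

For two equal groups, power = Φ(d·√(n/2) − z_{α/2}).
d·√(n/2) = 0.45 × √(142/2) = 0.45 × 8.426 = 3.792.
z_β = 3.792 − 1.960 = 1.832.
Power = Φ(1.832) = 0.967.

power ≈ 0.97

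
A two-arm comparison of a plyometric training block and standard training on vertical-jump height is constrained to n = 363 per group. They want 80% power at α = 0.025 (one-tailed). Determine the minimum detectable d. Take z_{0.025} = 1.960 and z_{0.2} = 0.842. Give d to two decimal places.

d_min ≈ 0.21

For two independent groups of n = 363 each: d_min = (z_{α} + z_β)·√(2/n).
z-sum = 1.960 + 0.842 = 2.802.
d_min = 2.802 × √(2/363) = 2.802 × 0.0742 = 0.208.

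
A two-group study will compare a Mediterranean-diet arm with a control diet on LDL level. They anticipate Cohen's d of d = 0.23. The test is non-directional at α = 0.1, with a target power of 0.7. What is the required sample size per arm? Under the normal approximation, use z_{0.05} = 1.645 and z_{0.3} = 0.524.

For two independent groups with equal n: n = 2·((z_{α/2} + z_β) / d)².
z_{α/2} + z_β = 1.645 + 0.524 = 2.169.
n = 2 × (2.169 / 0.23)² = 2 × 9.430² = 2 × 88.93 = 177.9.
Round up to the next whole participant.

n = 178 per group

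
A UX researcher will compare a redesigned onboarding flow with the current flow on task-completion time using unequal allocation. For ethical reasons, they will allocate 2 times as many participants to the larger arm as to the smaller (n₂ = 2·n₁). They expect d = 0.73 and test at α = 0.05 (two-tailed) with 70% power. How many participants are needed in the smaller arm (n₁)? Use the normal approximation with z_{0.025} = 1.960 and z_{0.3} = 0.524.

n₁ = 18

With allocation ratio k = n₂/n₁ = 2, Var(x̄₁−x̄₂) = σ²(1/n₁ + 1/(k·n₁)) = σ²·(k+1)/(k·n₁).
So n₁ = (1 + 1/k)·((z_{α/2} + z_β)/d)² = 1.500 × (2.484/0.73)².
n₁ = 1.500 × 11.58 = 17.4.
Round up: n₁ = 18, giving n₂ = 2 × 18 = 36.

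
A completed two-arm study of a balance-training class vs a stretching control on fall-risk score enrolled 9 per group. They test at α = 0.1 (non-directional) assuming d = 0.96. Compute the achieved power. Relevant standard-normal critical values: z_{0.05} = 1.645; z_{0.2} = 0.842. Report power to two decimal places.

For two equal groups, power = Φ(d·√(n/2) − z_{α/2}).
d·√(n/2) = 0.96 × √(9/2) = 0.96 × 2.121 = 2.036.
z_β = 2.036 − 1.645 = 0.391.
Power = Φ(0.391) = 0.652.

power ≈ 0.65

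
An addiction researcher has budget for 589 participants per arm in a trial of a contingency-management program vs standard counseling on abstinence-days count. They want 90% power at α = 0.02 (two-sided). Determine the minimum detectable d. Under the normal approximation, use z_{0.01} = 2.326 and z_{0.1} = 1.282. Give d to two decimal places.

d_min ≈ 0.21

For two independent groups of n = 589 each: d_min = (z_{α/2} + z_β)·√(2/n).
z-sum = 2.326 + 1.282 = 3.608.
d_min = 3.608 × √(2/589) = 3.608 × 0.0583 = 0.210.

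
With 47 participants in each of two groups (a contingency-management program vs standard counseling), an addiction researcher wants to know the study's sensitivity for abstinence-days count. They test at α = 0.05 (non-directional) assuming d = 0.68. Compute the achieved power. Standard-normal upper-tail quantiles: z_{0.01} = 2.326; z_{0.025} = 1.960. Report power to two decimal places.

For two equal groups, power = Φ(d·√(n/2) − z_{α/2}).
d·√(n/2) = 0.68 × √(47/2) = 0.68 × 4.848 = 3.296.
z_β = 3.296 − 1.960 = 1.336.
Power = Φ(1.336) = 0.909.

power ≈ 0.91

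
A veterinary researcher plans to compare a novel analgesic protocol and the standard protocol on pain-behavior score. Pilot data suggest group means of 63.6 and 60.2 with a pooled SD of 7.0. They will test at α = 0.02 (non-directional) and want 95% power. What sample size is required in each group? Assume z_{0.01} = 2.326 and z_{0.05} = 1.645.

Cohen's d = |M₁ − M₂| / SD_pooled = |63.6 − 60.2| / 7.0 = 3.4 / 7.0 = 0.486.
For two independent groups with equal n: n = 2·((z_{α/2} + z_β) / d)².
z_{α/2} + z_β = 2.326 + 1.645 = 3.971.
n = 2 × (3.971 / 0.486)² = 2 × 8.171² = 2 × 66.76 = 133.5.
Round up to the next whole participant.

n = 134 per group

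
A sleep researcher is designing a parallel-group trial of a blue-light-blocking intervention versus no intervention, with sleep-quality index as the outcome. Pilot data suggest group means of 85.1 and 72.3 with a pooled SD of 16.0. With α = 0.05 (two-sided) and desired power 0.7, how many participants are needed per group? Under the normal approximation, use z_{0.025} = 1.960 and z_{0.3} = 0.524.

n = 20 per group

Cohen's d = |M₁ − M₂| / SD_pooled = |85.1 − 72.3| / 16.0 = 12.8 / 16.0 = 0.800.
For two independent groups with equal n: n = 2·((z_{α/2} + z_β) / d)².
z_{α/2} + z_β = 1.960 + 0.524 = 2.484.
n = 2 × (2.484 / 0.800)² = 2 × 3.105² = 2 × 9.64 = 19.3.
Round up to the next whole participant.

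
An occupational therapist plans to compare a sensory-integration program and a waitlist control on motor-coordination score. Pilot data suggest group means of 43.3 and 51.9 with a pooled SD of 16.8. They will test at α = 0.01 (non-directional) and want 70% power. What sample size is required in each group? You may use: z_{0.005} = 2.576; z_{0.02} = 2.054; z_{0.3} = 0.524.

Cohen's d = |M₁ − M₂| / SD_pooled = |43.3 − 51.9| / 16.8 = 8.6 / 16.8 = 0.512.
For two independent groups with equal n: n = 2·((z_{α/2} + z_β) / d)².
z_{α/2} + z_β = 2.576 + 0.524 = 3.100.
n = 2 × (3.100 / 0.512)² = 2 × 6.055² = 2 × 36.66 = 73.3.
Round up to the next whole participant.

n = 74 per group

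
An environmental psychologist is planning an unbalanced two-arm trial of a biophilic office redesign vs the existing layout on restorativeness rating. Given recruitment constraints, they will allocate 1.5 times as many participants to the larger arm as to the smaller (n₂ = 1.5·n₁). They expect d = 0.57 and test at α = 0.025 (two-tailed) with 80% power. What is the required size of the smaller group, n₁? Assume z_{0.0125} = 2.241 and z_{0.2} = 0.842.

With allocation ratio k = n₂/n₁ = 1.5, Var(x̄₁−x̄₂) = σ²(1/n₁ + 1/(k·n₁)) = σ²·(k+1)/(k·n₁).
So n₁ = (1 + 1/k)·((z_{α/2} + z_β)/d)² = 1.667 × (3.083/0.57)².
n₁ = 1.667 × 29.25 = 48.8.
Round up: n₁ = 49, giving n₂ = ⌈1.5 × 49⌉ = ⌈73.5⌉ = 74.

n₁ = 49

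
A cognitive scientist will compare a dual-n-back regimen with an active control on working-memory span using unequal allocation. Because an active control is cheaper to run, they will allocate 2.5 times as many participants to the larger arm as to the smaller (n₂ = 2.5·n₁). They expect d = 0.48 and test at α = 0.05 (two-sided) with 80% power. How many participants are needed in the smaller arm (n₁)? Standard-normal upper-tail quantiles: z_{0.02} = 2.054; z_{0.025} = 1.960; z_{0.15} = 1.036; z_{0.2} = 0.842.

With allocation ratio k = n₂/n₁ = 2.5, Var(x̄₁−x̄₂) = σ²(1/n₁ + 1/(k·n₁)) = σ²·(k+1)/(k·n₁).
So n₁ = (1 + 1/k)·((z_{α/2} + z_β)/d)² = 1.400 × (2.802/0.48)².
n₁ = 1.400 × 34.08 = 47.7.
Round up: n₁ = 48, giving n₂ = 2.5 × 48 = 120.

n₁ = 48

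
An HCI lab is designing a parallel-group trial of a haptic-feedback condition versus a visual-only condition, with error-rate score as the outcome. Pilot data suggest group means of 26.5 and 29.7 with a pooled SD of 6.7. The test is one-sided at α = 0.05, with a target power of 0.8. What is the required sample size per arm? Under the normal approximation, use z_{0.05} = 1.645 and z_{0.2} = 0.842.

n = 55 per group

Cohen's d = |M₁ − M₂| / SD_pooled = |26.5 − 29.7| / 6.7 = 3.2 / 6.7 = 0.478.
For two independent groups with equal n: n = 2·((z_{α} + z_β) / d)².
z_{α} + z_β = 1.645 + 0.842 = 2.487.
n = 2 × (2.487 / 0.478)² = 2 × 5.203² = 2 × 27.07 = 54.1.
Round up to the next whole participant.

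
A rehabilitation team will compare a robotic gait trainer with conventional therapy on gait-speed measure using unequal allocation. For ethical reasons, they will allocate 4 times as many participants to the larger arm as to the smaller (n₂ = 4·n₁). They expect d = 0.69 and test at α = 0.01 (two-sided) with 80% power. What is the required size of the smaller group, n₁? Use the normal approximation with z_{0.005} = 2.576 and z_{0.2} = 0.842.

With allocation ratio k = n₂/n₁ = 4, Var(x̄₁−x̄₂) = σ²(1/n₁ + 1/(k·n₁)) = σ²·(k+1)/(k·n₁).
So n₁ = (1 + 1/k)·((z_{α/2} + z_β)/d)² = 1.250 × (3.418/0.69)².
n₁ = 1.250 × 24.54 = 30.7.
Round up: n₁ = 31, giving n₂ = 4 × 31 = 124.

n₁ = 31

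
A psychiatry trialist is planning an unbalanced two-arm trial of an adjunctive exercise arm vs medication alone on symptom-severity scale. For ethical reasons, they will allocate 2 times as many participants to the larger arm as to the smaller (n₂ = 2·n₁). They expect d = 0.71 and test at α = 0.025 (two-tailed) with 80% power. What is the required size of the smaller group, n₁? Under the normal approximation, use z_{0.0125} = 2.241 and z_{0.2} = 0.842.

n₁ = 29

With allocation ratio k = n₂/n₁ = 2, Var(x̄₁−x̄₂) = σ²(1/n₁ + 1/(k·n₁)) = σ²·(k+1)/(k·n₁).
So n₁ = (1 + 1/k)·((z_{α/2} + z_β)/d)² = 1.500 × (3.083/0.71)².
n₁ = 1.500 × 18.86 = 28.3.
Round up: n₁ = 29, giving n₂ = 2 × 29 = 58.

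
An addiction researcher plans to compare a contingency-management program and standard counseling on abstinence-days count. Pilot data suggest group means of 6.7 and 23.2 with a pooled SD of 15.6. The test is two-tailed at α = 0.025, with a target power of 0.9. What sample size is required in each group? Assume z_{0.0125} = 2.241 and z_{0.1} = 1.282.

n = 23 per group

Cohen's d = |M₁ − M₂| / SD_pooled = |6.7 − 23.2| / 15.6 = 16.5 / 15.6 = 1.058.
For two independent groups with equal n: n = 2·((z_{α/2} + z_β) / d)².
z_{α/2} + z_β = 2.241 + 1.282 = 3.523.
n = 2 × (3.523 / 1.058)² = 2 × 3.330² = 2 × 11.09 = 22.2.
Round up to the next whole participant.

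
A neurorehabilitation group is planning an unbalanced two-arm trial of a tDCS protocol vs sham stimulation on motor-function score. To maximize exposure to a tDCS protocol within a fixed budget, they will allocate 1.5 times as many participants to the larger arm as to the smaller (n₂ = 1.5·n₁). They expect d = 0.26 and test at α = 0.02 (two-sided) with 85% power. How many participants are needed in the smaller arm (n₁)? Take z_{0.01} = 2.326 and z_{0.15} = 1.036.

With allocation ratio k = n₂/n₁ = 1.5, Var(x̄₁−x̄₂) = σ²(1/n₁ + 1/(k·n₁)) = σ²·(k+1)/(k·n₁).
So n₁ = (1 + 1/k)·((z_{α/2} + z_β)/d)² = 1.667 × (3.362/0.26)².
n₁ = 1.667 × 167.20 = 278.7.
Round up: n₁ = 279, giving n₂ = ⌈1.5 × 279⌉ = ⌈418.5⌉ = 419.

n₁ = 279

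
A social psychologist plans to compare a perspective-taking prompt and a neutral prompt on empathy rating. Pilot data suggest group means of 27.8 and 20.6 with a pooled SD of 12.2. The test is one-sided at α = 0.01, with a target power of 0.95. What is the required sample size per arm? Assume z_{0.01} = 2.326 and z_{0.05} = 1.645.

Cohen's d = |M₁ − M₂| / SD_pooled = |27.8 − 20.6| / 12.2 = 7.2 / 12.2 = 0.590.
For two independent groups with equal n: n = 2·((z_{α} + z_β) / d)².
z_{α} + z_β = 2.326 + 1.645 = 3.971.
n = 2 × (3.971 / 0.590)² = 2 × 6.731² = 2 × 45.30 = 90.6.
Round up to the next whole participant.

n = 91 per group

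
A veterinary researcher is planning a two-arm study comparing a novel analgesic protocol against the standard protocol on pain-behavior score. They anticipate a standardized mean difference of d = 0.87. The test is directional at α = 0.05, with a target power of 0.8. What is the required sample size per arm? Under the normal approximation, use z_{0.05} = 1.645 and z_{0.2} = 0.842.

For two independent groups with equal n: n = 2·((z_{α} + z_β) / d)².
z_{α} + z_β = 1.645 + 0.842 = 2.487.
n = 2 × (2.487 / 0.87)² = 2 × 2.859² = 2 × 8.17 = 16.3.
Round up to the next whole participant.

n = 17 per group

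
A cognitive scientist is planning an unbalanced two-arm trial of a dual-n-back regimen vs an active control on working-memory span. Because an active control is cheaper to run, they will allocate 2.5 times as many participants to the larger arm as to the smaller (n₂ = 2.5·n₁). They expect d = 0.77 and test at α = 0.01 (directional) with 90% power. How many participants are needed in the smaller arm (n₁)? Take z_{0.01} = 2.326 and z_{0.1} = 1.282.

n₁ = 31

With allocation ratio k = n₂/n₁ = 2.5, Var(x̄₁−x̄₂) = σ²(1/n₁ + 1/(k·n₁)) = σ²·(k+1)/(k·n₁).
So n₁ = (1 + 1/k)·((z_{α} + z_β)/d)² = 1.400 × (3.608/0.77)².
n₁ = 1.400 × 21.96 = 30.7.
Round up: n₁ = 31, giving n₂ = ⌈2.5 × 31⌉ = ⌈77.5⌉ = 78.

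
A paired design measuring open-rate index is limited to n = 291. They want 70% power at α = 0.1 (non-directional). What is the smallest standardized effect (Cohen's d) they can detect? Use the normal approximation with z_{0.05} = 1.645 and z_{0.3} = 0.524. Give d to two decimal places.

For a single sample (or paired design) of n = 291: d_min = (z_{α/2} + z_β)/√n.
z-sum = 1.645 + 0.524 = 2.169.
d_min = 2.169 / √291 = 2.169 / 17.059 = 0.127.

d_min ≈ 0.13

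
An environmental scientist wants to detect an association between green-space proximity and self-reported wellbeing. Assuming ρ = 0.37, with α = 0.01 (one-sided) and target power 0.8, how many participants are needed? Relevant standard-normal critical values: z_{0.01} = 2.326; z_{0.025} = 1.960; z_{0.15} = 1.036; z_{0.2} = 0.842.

n = 70

Fisher's z: C = ½·ln((1+r)/(1−r)) = ½·ln(2.1746) = 0.3884.
n = ((z_{α} + z_β)/C)² + 3.
(2.326 + 0.842) / 0.3884 = 3.168 / 0.3884 = 8.157.
n = 8.157² + 3 = 66.53 + 3 = 69.5.
Round up.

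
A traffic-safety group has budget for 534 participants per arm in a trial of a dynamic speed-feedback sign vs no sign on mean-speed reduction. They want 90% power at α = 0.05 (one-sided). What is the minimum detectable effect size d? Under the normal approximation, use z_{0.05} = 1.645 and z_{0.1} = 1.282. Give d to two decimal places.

d_min ≈ 0.18

For two independent groups of n = 534 each: d_min = (z_{α} + z_β)·√(2/n).
z-sum = 1.645 + 1.282 = 2.927.
d_min = 2.927 × √(2/534) = 2.927 × 0.0612 = 0.179.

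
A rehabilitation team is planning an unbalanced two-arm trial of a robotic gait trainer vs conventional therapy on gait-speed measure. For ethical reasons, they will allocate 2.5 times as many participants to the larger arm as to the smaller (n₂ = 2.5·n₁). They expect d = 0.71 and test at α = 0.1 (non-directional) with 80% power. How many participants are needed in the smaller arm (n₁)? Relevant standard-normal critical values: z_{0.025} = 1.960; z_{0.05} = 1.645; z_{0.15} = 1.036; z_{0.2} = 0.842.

With allocation ratio k = n₂/n₁ = 2.5, Var(x̄₁−x̄₂) = σ²(1/n₁ + 1/(k·n₁)) = σ²·(k+1)/(k·n₁).
So n₁ = (1 + 1/k)·((z_{α/2} + z_β)/d)² = 1.400 × (2.487/0.71)².
n₁ = 1.400 × 12.27 = 17.2.
Round up: n₁ = 18, giving n₂ = 2.5 × 18 = 45.

n₁ = 18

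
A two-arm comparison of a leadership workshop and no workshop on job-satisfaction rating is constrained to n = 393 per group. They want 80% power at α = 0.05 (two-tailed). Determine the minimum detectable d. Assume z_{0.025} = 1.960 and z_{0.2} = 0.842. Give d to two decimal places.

d_min ≈ 0.20

For two independent groups of n = 393 each: d_min = (z_{α/2} + z_β)·√(2/n).
z-sum = 1.960 + 0.842 = 2.802.
d_min = 2.802 × √(2/393) = 2.802 × 0.0713 = 0.200.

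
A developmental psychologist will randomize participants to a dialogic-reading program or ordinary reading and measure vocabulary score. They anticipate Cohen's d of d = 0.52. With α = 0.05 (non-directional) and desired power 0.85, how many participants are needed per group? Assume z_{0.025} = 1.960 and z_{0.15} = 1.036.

For two independent groups with equal n: n = 2·((z_{α/2} + z_β) / d)².
z_{α/2} + z_β = 1.960 + 1.036 = 2.996.
n = 2 × (2.996 / 0.52)² = 2 × 5.762² = 2 × 33.20 = 66.4.
Round up to the next whole participant.

n = 67 per group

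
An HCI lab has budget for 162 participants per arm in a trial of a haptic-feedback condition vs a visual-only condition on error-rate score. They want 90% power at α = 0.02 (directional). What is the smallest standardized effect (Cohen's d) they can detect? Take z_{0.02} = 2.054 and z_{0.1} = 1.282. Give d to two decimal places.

For two independent groups of n = 162 each: d_min = (z_{α} + z_β)·√(2/n).
z-sum = 2.054 + 1.282 = 3.336.
d_min = 3.336 × √(2/162) = 3.336 × 0.1111 = 0.371.

d_min ≈ 0.37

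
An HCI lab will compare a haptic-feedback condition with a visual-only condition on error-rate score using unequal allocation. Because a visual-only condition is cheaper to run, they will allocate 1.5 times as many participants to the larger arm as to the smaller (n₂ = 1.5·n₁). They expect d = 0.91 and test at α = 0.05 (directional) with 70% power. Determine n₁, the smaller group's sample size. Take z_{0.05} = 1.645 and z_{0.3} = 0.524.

With allocation ratio k = n₂/n₁ = 1.5, Var(x̄₁−x̄₂) = σ²(1/n₁ + 1/(k·n₁)) = σ²·(k+1)/(k·n₁).
So n₁ = (1 + 1/k)·((z_{α} + z_β)/d)² = 1.667 × (2.169/0.91)².
n₁ = 1.667 × 5.68 = 9.5.
Round up: n₁ = 10, giving n₂ = 1.5 × 10 = 15.

n₁ = 10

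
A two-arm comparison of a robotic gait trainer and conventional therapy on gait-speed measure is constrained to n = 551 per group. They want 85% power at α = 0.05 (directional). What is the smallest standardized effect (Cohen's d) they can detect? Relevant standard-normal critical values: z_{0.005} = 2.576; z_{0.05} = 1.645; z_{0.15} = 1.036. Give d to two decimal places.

d_min ≈ 0.16

For two independent groups of n = 551 each: d_min = (z_{α} + z_β)·√(2/n).
z-sum = 1.645 + 1.036 = 2.681.
d_min = 2.681 × √(2/551) = 2.681 × 0.0602 = 0.162.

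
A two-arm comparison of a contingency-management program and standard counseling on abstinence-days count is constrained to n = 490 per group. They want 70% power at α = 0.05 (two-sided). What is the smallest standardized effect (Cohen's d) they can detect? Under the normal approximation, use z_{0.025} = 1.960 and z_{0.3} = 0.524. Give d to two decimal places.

d_min ≈ 0.16

For two independent groups of n = 490 each: d_min = (z_{α/2} + z_β)·√(2/n).
z-sum = 1.960 + 0.524 = 2.484.
d_min = 2.484 × √(2/490) = 2.484 × 0.0639 = 0.159.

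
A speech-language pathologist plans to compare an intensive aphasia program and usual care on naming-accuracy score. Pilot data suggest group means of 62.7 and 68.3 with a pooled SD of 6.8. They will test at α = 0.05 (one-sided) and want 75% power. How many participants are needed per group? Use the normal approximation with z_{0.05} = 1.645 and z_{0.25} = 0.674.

n = 16 per group

Cohen's d = |M₁ − M₂| / SD_pooled = |62.7 − 68.3| / 6.8 = 5.6 / 6.8 = 0.824.
For two independent groups with equal n: n = 2·((z_{α} + z_β) / d)².
z_{α} + z_β = 1.645 + 0.674 = 2.319.
n = 2 × (2.319 / 0.824)² = 2 × 2.814² = 2 × 7.92 = 15.8.
Round up to the next whole participant.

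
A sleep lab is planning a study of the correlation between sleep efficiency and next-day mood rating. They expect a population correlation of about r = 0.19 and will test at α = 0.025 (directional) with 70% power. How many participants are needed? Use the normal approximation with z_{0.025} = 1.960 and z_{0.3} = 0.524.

n = 170

Fisher's z: C = ½·ln((1+r)/(1−r)) = ½·ln(1.4691) = 0.1923.
n = ((z_{α} + z_β)/C)² + 3.
(1.960 + 0.524) / 0.1923 = 2.484 / 0.1923 = 12.917.
n = 12.917² + 3 = 166.86 + 3 = 169.9.
Round up.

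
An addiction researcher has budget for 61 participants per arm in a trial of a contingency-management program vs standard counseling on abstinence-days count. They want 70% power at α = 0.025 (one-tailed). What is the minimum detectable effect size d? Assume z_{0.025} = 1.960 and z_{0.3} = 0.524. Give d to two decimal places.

For two independent groups of n = 61 each: d_min = (z_{α} + z_β)·√(2/n).
z-sum = 1.960 + 0.524 = 2.484.
d_min = 2.484 × √(2/61) = 2.484 × 0.1811 = 0.450.

d_min ≈ 0.45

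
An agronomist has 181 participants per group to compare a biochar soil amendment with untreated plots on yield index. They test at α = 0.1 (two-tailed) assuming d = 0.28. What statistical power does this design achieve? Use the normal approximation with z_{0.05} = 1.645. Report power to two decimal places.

For two equal groups, power = Φ(d·√(n/2) − z_{α/2}).
d·√(n/2) = 0.28 × √(181/2) = 0.28 × 9.513 = 2.664.
z_β = 2.664 − 1.645 = 1.019.
Power = Φ(1.019) = 0.846.

power ≈ 0.85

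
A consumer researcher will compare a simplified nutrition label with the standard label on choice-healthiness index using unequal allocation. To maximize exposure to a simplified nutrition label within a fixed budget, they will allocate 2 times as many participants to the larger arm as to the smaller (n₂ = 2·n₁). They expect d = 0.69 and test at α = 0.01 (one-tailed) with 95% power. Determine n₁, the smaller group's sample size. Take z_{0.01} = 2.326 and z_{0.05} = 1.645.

With allocation ratio k = n₂/n₁ = 2, Var(x̄₁−x̄₂) = σ²(1/n₁ + 1/(k·n₁)) = σ²·(k+1)/(k·n₁).
So n₁ = (1 + 1/k)·((z_{α} + z_β)/d)² = 1.500 × (3.971/0.69)².
n₁ = 1.500 × 33.12 = 49.7.
Round up: n₁ = 50, giving n₂ = 2 × 50 = 100.

n₁ = 50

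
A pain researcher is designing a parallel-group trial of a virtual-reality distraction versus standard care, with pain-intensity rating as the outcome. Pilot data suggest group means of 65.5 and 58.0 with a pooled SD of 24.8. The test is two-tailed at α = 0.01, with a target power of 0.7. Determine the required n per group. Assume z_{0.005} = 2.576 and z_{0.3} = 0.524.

n = 211 per group

Cohen's d = |M₁ − M₂| / SD_pooled = |65.5 − 58.0| / 24.8 = 7.5 / 24.8 = 0.302.
For two independent groups with equal n: n = 2·((z_{α/2} + z_β) / d)².
z_{α/2} + z_β = 2.576 + 0.524 = 3.100.
n = 2 × (3.100 / 0.302)² = 2 × 10.265² = 2 × 105.37 = 210.7.
Round up to the next whole participant.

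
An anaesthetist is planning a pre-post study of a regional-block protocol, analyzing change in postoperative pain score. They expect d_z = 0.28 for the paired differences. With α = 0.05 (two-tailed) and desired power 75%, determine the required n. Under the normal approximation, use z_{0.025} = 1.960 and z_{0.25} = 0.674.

For a paired (one-sample on differences) test: n = ((z_{α/2} + z_β) / d)².
z_{α/2} + z_β = 1.960 + 0.674 = 2.634.
n = (2.634 / 0.28)² = 9.407² = 88.49.
Round up.

n = 89 pairs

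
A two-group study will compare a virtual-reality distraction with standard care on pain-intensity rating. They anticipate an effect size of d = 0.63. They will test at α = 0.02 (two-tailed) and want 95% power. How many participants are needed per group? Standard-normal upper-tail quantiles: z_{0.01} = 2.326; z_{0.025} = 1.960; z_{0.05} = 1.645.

n = 80 per group

For two independent groups with equal n: n = 2·((z_{α/2} + z_β) / d)².
z_{α/2} + z_β = 2.326 + 1.645 = 3.971.
n = 2 × (3.971 / 0.63)² = 2 × 6.303² = 2 × 39.73 = 79.5.
Round up to the next whole participant.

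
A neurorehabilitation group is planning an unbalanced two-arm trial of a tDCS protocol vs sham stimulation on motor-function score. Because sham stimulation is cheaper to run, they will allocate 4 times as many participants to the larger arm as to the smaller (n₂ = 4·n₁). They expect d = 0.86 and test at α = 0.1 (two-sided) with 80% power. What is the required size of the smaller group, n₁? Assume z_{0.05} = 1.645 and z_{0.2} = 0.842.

With allocation ratio k = n₂/n₁ = 4, Var(x̄₁−x̄₂) = σ²(1/n₁ + 1/(k·n₁)) = σ²·(k+1)/(k·n₁).
So n₁ = (1 + 1/k)·((z_{α/2} + z_β)/d)² = 1.250 × (2.487/0.86)².
n₁ = 1.250 × 8.36 = 10.5.
Round up: n₁ = 11, giving n₂ = 4 × 11 = 44.

n₁ = 11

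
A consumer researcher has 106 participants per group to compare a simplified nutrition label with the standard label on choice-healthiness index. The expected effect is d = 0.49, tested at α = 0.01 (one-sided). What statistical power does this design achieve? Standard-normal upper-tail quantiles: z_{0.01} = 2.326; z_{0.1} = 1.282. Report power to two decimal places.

power ≈ 0.89

For two equal groups, power = Φ(d·√(n/2) − z_{α}).
d·√(n/2) = 0.49 × √(106/2) = 0.49 × 7.280 = 3.567.
z_β = 3.567 − 2.326 = 1.241.
Power = Φ(1.241) = 0.893.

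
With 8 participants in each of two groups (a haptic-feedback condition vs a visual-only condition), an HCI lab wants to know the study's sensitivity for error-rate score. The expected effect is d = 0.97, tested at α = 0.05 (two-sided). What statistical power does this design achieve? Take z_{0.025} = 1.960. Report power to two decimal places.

For two equal groups, power = Φ(d·√(n/2) − z_{α/2}).
d·√(n/2) = 0.97 × √(8/2) = 0.97 × 2.000 = 1.940.
z_β = 1.940 − 1.960 = -0.020.
Power = Φ(-0.020) = 0.492.

power ≈ 0.49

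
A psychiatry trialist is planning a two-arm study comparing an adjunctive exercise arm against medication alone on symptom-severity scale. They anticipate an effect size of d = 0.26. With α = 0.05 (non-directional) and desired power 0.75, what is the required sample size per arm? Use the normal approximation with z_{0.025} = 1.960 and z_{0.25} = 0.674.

For two independent groups with equal n: n = 2·((z_{α/2} + z_β) / d)².
z_{α/2} + z_β = 1.960 + 0.674 = 2.634.
n = 2 × (2.634 / 0.26)² = 2 × 10.131² = 2 × 102.63 = 205.3.
Round up to the next whole participant.

n = 206 per group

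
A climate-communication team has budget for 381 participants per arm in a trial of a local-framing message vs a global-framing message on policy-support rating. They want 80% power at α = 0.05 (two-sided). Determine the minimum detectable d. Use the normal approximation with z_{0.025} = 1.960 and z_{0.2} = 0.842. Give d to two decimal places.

For two independent groups of n = 381 each: d_min = (z_{α/2} + z_β)·√(2/n).
z-sum = 1.960 + 0.842 = 2.802.
d_min = 2.802 × √(2/381) = 2.802 × 0.0725 = 0.203.

d_min ≈ 0.20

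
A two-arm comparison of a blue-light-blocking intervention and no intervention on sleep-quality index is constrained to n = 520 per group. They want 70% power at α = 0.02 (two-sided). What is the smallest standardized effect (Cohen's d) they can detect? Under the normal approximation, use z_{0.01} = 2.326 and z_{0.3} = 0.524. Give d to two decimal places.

d_min ≈ 0.18

For two independent groups of n = 520 each: d_min = (z_{α/2} + z_β)·√(2/n).
z-sum = 2.326 + 0.524 = 2.850.
d_min = 2.850 × √(2/520) = 2.850 × 0.0620 = 0.177.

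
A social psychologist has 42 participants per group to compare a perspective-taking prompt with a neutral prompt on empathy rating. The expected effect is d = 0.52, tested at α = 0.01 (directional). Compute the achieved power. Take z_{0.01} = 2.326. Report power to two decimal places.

power ≈ 0.52

For two equal groups, power = Φ(d·√(n/2) − z_{α}).
d·√(n/2) = 0.52 × √(42/2) = 0.52 × 4.583 = 2.383.
z_β = 2.383 − 2.326 = 0.057.
Power = Φ(0.057) = 0.523.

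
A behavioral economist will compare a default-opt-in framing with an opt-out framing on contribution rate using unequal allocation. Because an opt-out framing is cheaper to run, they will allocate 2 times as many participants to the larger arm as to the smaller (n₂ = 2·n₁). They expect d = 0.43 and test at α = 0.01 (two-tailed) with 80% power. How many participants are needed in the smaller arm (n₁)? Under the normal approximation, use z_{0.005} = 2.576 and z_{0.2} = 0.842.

With allocation ratio k = n₂/n₁ = 2, Var(x̄₁−x̄₂) = σ²(1/n₁ + 1/(k·n₁)) = σ²·(k+1)/(k·n₁).
So n₁ = (1 + 1/k)·((z_{α/2} + z_β)/d)² = 1.500 × (3.418/0.43)².
n₁ = 1.500 × 63.18 = 94.8.
Round up: n₁ = 95, giving n₂ = 2 × 95 = 190.

n₁ = 95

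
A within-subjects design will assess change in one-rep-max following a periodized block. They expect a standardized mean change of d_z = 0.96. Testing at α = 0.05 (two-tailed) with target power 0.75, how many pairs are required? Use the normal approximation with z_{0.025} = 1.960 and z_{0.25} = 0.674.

For a paired (one-sample on differences) test: n = ((z_{α/2} + z_β) / d)².
z_{α/2} + z_β = 1.960 + 0.674 = 2.634.
n = (2.634 / 0.96)² = 2.744² = 7.53.
Round up.

n = 8 pairs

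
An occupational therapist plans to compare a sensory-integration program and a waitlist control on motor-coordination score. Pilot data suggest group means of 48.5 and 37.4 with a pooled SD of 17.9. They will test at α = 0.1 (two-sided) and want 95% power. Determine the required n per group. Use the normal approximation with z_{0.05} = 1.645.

n = 57 per group

Cohen's d = |M₁ − M₂| / SD_pooled = |48.5 − 37.4| / 17.9 = 11.1 / 17.9 = 0.620.
For two independent groups with equal n: n = 2·((z_{α/2} + z_β) / d)².
z_{α/2} + z_β = 1.645 + 1.645 = 3.290.
n = 2 × (3.290 / 0.620)² = 2 × 5.306² = 2 × 28.16 = 56.3.
Round up to the next whole participant.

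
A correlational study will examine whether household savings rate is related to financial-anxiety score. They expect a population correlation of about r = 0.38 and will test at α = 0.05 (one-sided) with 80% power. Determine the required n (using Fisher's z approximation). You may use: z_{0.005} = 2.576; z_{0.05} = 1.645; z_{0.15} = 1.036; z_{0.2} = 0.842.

n = 42

Fisher's z: C = ½·ln((1+r)/(1−r)) = ½·ln(2.2258) = 0.4001.
n = ((z_{α} + z_β)/C)² + 3.
(1.645 + 0.842) / 0.4001 = 2.487 / 0.4001 = 6.216.
n = 6.216² + 3 = 38.64 + 3 = 41.6.
Round up.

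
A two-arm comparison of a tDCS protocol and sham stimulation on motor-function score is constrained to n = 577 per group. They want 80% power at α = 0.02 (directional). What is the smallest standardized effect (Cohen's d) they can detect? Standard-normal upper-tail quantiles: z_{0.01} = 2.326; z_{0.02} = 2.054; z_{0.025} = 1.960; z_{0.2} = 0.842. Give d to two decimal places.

d_min ≈ 0.17

For two independent groups of n = 577 each: d_min = (z_{α} + z_β)·√(2/n).
z-sum = 2.054 + 0.842 = 2.896.
d_min = 2.896 × √(2/577) = 2.896 × 0.0589 = 0.171.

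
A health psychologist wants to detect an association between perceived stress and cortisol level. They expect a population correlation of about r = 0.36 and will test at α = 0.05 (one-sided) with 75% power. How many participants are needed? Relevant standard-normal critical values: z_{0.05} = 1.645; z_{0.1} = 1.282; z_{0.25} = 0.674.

n = 41

Fisher's z: C = ½·ln((1+r)/(1−r)) = ½·ln(2.1250) = 0.3769.
n = ((z_{α} + z_β)/C)² + 3.
(1.645 + 0.674) / 0.3769 = 2.319 / 0.3769 = 6.153.
n = 6.153² + 3 = 37.86 + 3 = 40.9.
Round up.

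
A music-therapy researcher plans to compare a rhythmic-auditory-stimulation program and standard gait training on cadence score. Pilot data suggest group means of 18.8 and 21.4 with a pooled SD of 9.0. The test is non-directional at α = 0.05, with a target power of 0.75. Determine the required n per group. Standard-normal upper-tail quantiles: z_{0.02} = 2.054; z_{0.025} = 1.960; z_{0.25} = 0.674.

n = 167 per group

Cohen's d = |M₁ − M₂| / SD_pooled = |18.8 − 21.4| / 9.0 = 2.6 / 9.0 = 0.289.
For two independent groups with equal n: n = 2·((z_{α/2} + z_β) / d)².
z_{α/2} + z_β = 1.960 + 0.674 = 2.634.
n = 2 × (2.634 / 0.289)² = 2 × 9.114² = 2 × 83.07 = 166.1.
Round up to the next whole participant.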